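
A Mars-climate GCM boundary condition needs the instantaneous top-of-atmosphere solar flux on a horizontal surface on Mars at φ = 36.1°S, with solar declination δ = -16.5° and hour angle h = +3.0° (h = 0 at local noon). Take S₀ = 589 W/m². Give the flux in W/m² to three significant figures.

554 W/m²

cos θ_z = sin φ sin δ + cos φ cos δ cos h = 0.167341 + 0.773655 = 0.940996.
Flux = S₀ · cos θ_z = 589 × 0.940996 = 554.2 W/m².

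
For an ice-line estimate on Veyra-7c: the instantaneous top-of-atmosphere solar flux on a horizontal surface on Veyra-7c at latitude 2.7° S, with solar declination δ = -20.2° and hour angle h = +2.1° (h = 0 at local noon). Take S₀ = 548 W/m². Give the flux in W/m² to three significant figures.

522 W/m²

cos θ_z = sin φ sin δ + cos φ cos δ cos h = 0.016266 + 0.936822 = 0.953088.
Flux = S₀ · cos θ_z = 548 × 0.953088 = 522.3 W/m².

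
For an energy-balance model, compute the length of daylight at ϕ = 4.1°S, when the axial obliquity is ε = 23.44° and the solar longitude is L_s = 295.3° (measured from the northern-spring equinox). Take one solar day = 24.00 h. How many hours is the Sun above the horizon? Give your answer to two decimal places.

Solar declination: sin δ = sin ε · sin L_s = sin 23.44° × sin 295.3° = -0.35963, so δ = -21.078°.
cos h₀ = −tan ϕ · tan δ = −tan(-4.1°) × tan(-21.078°) = -0.0276, so h₀ = 1.5984 rad = 91.58°.
Daylight = 2h₀/(2π) × 24.00 h = (1.5984/π) × 24.00 = 12.21 h.

12.21 h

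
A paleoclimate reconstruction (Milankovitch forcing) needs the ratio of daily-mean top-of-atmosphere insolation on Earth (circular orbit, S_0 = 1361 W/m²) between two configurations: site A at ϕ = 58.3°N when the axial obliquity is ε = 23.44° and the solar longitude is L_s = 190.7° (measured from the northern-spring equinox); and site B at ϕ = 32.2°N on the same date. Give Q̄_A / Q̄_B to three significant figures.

— Configuration A (ϕ=+58.3°):
Solar declination: sin δ = sin ε · sin L_s = sin 23.44° × sin 190.7° = -0.07386, so δ = -4.235°.
cos h₀ = −tan(+58.3°) tan(-4.235°) = 0.1199, h₀ = 1.4506 rad.
Bracket: h₀ sin ϕ sin δ + cos ϕ cos δ sin h₀ = 1.4506×0.85081×-0.07386 + 0.52547×0.99727×0.99278 = -0.091157 + 0.520252 = 0.429095.
Q̄ = (S_0/π) × [bracket] = (1361/π) × 0.429095 = 185.89 W/m².
— Configuration B (ϕ=+32.2°):
cos h₀ = −tan(+32.2°) tan(-4.235°) = 0.0466, h₀ = 1.5241 rad.
Bracket: h₀ sin ϕ sin δ + cos ϕ cos δ sin h₀ = 1.5241×0.53288×-0.07386 + 0.84619×0.99727×0.99891 = -0.059986 + 0.842960 = 0.782974.
Q̄ = (S_0/π) × [bracket] = (1361/π) × 0.782974 = 339.20 W/m².
Ratio Q̄_A / Q̄_B = 185.89 / 339.20 = 0.5480.

Q̄_A / Q̄_B ≈ 0.548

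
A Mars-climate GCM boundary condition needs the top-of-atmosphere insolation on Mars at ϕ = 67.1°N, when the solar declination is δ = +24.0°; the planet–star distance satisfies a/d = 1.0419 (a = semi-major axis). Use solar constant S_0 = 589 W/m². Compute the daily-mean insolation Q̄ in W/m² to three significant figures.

Q̄ ≈ 240 W/m²

cos h₀ = −tan(+67.1°) tan(+24.000°) = -1.0540 ≤ −1 ⇒ polar day, h₀ = π.
Bracket: h₀ sin ϕ sin δ + cos ϕ cos δ sin h₀ = 3.1416×0.92119×0.40674 + 0.38912×0.91355×0.00000 = 1.177110 + 0.000000 = 1.177110.
Inverse-square distance factor (a/d)² = 1.0419² = 1.085556.
Q̄ = (S_0/π) × 1.085556 × [bracket] = (589/π) × 1.085556 × 1.177110 = 239.6 W/m².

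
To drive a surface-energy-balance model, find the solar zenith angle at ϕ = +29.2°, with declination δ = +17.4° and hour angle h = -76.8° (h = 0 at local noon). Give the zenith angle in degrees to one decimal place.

cos θ_z = sin ϕ sin δ + cos ϕ cos δ cos h = 0.145890 + 0.190211 = 0.336101.
θ_z = arccos(0.336101) = 70.4°.

θ_z = 70.4°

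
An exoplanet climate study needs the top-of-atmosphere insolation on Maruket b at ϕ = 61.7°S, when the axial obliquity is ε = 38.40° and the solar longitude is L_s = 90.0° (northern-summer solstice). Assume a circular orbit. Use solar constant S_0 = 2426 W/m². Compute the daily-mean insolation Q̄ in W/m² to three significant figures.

Q̄ ≈ 0.00 W/m²

Solar declination: sin δ = sin ε · sin L_s = sin 38.40° × sin 90.0° = 0.62115, so δ = +38.400°.
cos h₀ = −tan(-61.7°) tan(+38.400°) = 1.4720 ≥ 1 ⇒ polar night, h₀ = 0 and Q̄ = 0.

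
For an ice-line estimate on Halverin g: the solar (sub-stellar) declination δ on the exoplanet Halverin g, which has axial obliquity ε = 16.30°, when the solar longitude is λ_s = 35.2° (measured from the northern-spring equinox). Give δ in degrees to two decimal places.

δ = +9.31°

sin δ = sin ε · sin λ_s = sin 16.30° × sin 35.2° = 0.161785.
δ = arcsin(0.161785) = +9.31°.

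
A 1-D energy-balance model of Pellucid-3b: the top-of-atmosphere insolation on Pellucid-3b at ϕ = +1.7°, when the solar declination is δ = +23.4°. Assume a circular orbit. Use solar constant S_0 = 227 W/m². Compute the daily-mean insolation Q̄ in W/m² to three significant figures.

cos h₀ = −tan(+1.7°) tan(+23.400°) = -0.0128, h₀ = 1.5836 rad.
Bracket: h₀ sin ϕ sin δ + cos ϕ cos δ sin h₀ = 1.5836×0.02967×0.39715 + 0.99956×0.91775×0.99992 = 0.018660 + 0.917273 = 0.935933.
Q̄ = (S_0/π) × [bracket] = (227/π) × 0.935933 = 67.63 W/m².

Q̄ ≈ 67.6 W/m²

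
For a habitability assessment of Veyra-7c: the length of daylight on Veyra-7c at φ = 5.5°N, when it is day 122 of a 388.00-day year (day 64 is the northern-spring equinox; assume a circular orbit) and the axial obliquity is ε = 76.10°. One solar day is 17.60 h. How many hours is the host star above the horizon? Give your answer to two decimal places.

Solar longitude: λ_s = 360° × (122 − 64)/388.00 = 53.814°.
sin δ = sin 76.10° × sin 53.814° = 0.78347, so δ = +51.580°.
cos H₀ = −tan φ · tan δ = −tan(+5.5°) × tan(+51.580°) = -0.1214, so H₀ = 1.6925 rad = 96.97°.
Daylight = 2H₀/(2π) × 17.60 h = (1.6925/π) × 17.60 = 9.48 h.

9.48 h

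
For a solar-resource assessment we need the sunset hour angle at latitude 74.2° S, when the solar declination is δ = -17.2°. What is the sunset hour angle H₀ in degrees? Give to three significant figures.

Sunrise equation: cos H₀ = −tan φ · tan δ = -1.0939 ≤ −1, so the Sun never sets (polar day) and H₀ = π.

H₀ = 180°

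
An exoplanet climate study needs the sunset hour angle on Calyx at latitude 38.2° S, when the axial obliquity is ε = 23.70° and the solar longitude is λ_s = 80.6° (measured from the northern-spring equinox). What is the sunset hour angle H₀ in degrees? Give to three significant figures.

H₀ = 70.1°

Solar declination: sin δ = sin ε · sin λ_s = sin 23.70° × sin 80.6° = 0.39655, so δ = +23.363°.
cos H₀ = −tan φ · tan δ = −tan(-38.2°) × tan(+23.363°) = 0.3399, so H₀ = 1.2240 rad = 70.13°.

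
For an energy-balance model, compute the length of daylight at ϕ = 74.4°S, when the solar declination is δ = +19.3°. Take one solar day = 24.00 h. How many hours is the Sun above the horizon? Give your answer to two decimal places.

cos h₀ = −tan ϕ · tan δ = 1.2543 ≥ 1, so the Sun never rises (polar night) and h₀ = 0.
Daylight = 2h₀/(2π) × 24.00 h = (0.0000/π) × 24.00 = 0.00 h.

0.00 h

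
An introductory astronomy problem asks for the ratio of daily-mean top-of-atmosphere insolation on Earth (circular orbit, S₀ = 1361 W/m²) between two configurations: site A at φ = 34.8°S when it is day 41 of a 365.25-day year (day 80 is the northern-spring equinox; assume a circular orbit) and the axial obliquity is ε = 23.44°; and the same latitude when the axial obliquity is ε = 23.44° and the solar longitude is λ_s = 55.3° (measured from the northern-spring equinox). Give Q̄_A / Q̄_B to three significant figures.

Q̄_A / Q̄_B ≈ 2.04

— Configuration A (φ=-34.8°):
Solar longitude: λ_s = 360° × (41 − 80)/365.25 = -38.439°, i.e. -38.439° + 360° = 321.561°.
sin δ = sin 23.44° × sin 321.561° = -0.24730, so δ = -14.318°.
cos H₀ = −tan(-34.8°) tan(-14.318°) = -0.1774, H₀ = 1.7491 rad.
Bracket: H₀ sin φ sin δ + cos φ cos δ sin H₀ = 1.7491×-0.57071×-0.24730 + 0.82115×0.96894×0.98414 = 0.246862 + 0.783026 = 1.029888.
Q̄ = (S₀/π) × [bracket] = (1361/π) × 1.029888 = 446.17 W/m².
— Configuration B (φ=-34.8°):
Solar declination: sin δ = sin ε · sin λ_s = sin 23.44° × sin 55.3° = 0.32704, so δ = +19.089°.
cos H₀ = −tan(-34.8°) tan(+19.089°) = 0.2405, H₀ = 1.3279 rad.
Bracket: H₀ sin φ sin δ + cos φ cos δ sin H₀ = 1.3279×-0.57071×0.32704 + 0.82115×0.94501×0.97064 = -0.247846 + 0.753212 = 0.505366.
Q̄ = (S₀/π) × [bracket] = (1361/π) × 0.505366 = 218.93 W/m².
Ratio Q̄_A / Q̄_B = 446.17 / 218.93 = 2.038.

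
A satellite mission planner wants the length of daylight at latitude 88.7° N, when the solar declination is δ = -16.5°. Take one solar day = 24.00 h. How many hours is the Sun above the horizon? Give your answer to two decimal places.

cos h₀ = −tan ϕ · tan δ = 13.0530 ≥ 1, so the Sun never rises (polar night) and h₀ = 0.
Daylight = 2h₀/(2π) × 24.00 h = (0.0000/π) × 24.00 = 0.00 h.

0.00 h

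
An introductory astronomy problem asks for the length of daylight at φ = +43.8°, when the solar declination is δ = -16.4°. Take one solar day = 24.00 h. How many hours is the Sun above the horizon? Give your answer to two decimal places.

cos H₀ = −tan φ · tan δ = −tan(+43.8°) × tan(-16.400°) = 0.2822, so H₀ = 1.2847 rad = 73.61°.
Daylight = 2H₀/(2π) × 24.00 h = (1.2847/π) × 24.00 = 9.81 h.

9.81 h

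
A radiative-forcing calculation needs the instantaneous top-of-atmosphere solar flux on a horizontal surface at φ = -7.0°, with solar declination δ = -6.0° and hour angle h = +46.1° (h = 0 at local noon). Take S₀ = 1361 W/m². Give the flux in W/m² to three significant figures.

949 W/m²

cos θ_z = sin φ sin δ + cos φ cos δ cos h = 0.012739 + 0.684463 = 0.697202.
Flux = S₀ · cos θ_z = 1361 × 0.697202 = 948.9 W/m².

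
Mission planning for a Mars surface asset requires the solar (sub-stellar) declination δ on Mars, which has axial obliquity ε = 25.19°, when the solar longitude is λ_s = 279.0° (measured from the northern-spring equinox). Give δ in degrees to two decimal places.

δ = -24.86°

sin δ = sin ε · sin λ_s = sin 25.19° × sin 279.0° = -0.420381.
δ = arcsin(-0.420381) = -24.86°.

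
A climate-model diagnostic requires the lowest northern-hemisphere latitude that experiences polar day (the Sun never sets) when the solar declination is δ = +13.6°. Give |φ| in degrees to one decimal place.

|φ| = 76.4°

Polar day requires cos H₀ = −tan φ tan δ ≤ −1, i.e. tan φ tan δ ≥ 1.
The boundary is |tan φ| · |tan δ| = 1, so |φ| = 90° − |δ| = 90° − 13.6° = 76.4° in the northern hemisphere.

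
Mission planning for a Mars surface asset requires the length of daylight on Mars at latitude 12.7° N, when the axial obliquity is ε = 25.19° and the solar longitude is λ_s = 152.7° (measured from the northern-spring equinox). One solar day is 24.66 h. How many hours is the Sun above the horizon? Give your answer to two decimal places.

Solar declination: sin δ = sin ε · sin λ_s = sin 25.19° × sin 152.7° = 0.19521, so δ = +11.257°.
cos H₀ = −tan φ · tan δ = −tan(+12.7°) × tan(+11.257°) = -0.0449, so H₀ = 1.6157 rad = 92.57°.
Daylight = 2H₀/(2π) × 24.66 h = (1.6157/π) × 24.66 = 12.68 h.

12.68 h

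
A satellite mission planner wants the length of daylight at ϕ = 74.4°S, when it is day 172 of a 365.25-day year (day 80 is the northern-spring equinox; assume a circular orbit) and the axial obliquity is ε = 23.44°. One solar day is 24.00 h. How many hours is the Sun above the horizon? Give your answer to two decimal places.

0.00 h

Solar longitude: L_s = 360° × (172 − 80)/365.25 = 90.678°.
sin δ = sin 23.44° × sin 90.678° = 0.39776, so δ = +23.438°.
cos h₀ = −tan ϕ · tan δ = 1.5527 ≥ 1, so the Sun never rises (polar night) and h₀ = 0.
Daylight = 2h₀/(2π) × 24.00 h = (0.0000/π) × 24.00 = 0.00 h.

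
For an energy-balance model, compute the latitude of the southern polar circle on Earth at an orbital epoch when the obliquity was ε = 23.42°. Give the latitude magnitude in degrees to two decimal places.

66.58°

The polar circle is the lowest latitude that experiences at least one full rotation of continuous darkness at the northern-summer solstice; it lies at |φ| = 90° − ε = 90° − 23.42° = 66.58°.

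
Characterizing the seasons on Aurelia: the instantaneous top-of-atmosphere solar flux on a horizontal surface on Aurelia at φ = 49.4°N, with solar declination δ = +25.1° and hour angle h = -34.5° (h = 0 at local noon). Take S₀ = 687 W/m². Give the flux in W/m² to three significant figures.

555 W/m²

cos θ_z = sin φ sin δ + cos φ cos δ cos h = 0.322082 + 0.485675 = 0.807757.
Flux = S₀ · cos θ_z = 687 × 0.807757 = 554.9 W/m².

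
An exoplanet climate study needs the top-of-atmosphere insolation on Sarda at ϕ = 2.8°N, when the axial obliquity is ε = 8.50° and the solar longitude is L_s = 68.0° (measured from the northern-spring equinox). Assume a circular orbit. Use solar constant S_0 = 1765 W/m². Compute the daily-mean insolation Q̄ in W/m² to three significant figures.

Solar declination: sin δ = sin ε · sin L_s = sin 8.50° × sin 68.0° = 0.13705, so δ = +7.877°.
cos h₀ = −tan(+2.8°) tan(+7.877°) = -0.0068, h₀ = 1.5776 rad.
Bracket: h₀ sin ϕ sin δ + cos ϕ cos δ sin h₀ = 1.5776×0.04885×0.13705 + 0.99881×0.99056×0.99998 = 0.010562 + 0.989361 = 0.999923.
Q̄ = (S_0/π) × [bracket] = (1765/π) × 0.999923 = 561.8 W/m².

Q̄ ≈ 562 W/m²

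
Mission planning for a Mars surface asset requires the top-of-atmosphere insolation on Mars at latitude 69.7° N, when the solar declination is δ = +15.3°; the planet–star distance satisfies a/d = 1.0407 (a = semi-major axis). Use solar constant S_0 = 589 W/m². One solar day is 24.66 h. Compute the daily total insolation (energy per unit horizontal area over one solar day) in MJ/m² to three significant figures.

14.8 MJ/m²

cos h₀ = −tan(+69.7°) tan(+15.300°) = -0.7396, h₀ = 2.4032 rad.
Bracket: h₀ sin ϕ sin δ + cos ϕ cos δ sin h₀ = 2.4032×0.93789×0.26387 + 0.34694×0.96456×0.67310 = 0.594746 + 0.225249 = 0.819995.
Inverse-square distance factor (a/d)² = 1.0407² = 1.083056.
Q̄ = (S_0/π) × 1.083056 × [bracket] = (589/π) × 1.083056 × 0.819995 = 166.51 W/m².
Daily total = Q̄ × 24.66 h × 3600 s/h = 166.51 × 24.66 × 3600 / 10⁶ = 14.78 MJ/m².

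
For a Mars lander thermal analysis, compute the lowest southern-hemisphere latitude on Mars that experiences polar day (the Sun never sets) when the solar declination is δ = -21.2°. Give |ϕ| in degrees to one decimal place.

Polar day requires cos h₀ = −tan ϕ tan δ ≤ −1, i.e. tan ϕ tan δ ≥ 1.
The boundary is |tan ϕ| · |tan δ| = 1, so |ϕ| = 90° − |δ| = 90° − 21.2° = 68.8° in the southern hemisphere.

|ϕ| = 68.8°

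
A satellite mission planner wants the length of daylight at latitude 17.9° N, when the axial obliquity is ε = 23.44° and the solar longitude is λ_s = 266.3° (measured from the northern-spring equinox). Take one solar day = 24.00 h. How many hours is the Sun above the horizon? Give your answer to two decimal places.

10.93 h

Solar declination: sin δ = sin ε · sin λ_s = sin 23.44° × sin 266.3° = -0.39696, so δ = -23.388°.
cos H₀ = −tan φ · tan δ = −tan(+17.9°) × tan(-23.388°) = 0.1397, so H₀ = 1.4306 rad = 81.97°.
Daylight = 2H₀/(2π) × 24.00 h = (1.4306/π) × 24.00 = 10.93 h.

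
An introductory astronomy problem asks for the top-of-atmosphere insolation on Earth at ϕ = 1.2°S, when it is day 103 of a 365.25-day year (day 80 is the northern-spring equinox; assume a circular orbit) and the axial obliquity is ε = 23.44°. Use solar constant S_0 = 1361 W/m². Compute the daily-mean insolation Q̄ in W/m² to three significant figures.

Solar longitude: L_s = 360° × (103 − 80)/365.25 = 22.669°.
sin δ = sin 23.44° × sin 22.669° = 0.15331, so δ = +8.819°.
cos h₀ = −tan(-1.2°) tan(+8.819°) = 0.0032, h₀ = 1.5675 rad.
Bracket: h₀ sin ϕ sin δ + cos ϕ cos δ sin h₀ = 1.5675×-0.02094×0.15331 + 0.99978×0.98818×0.99999 = -0.005032 + 0.987953 = 0.982921.
Q̄ = (S_0/π) × [bracket] = (1361/π) × 0.982921 = 425.8 W/m².

Q̄ ≈ 426 W/m²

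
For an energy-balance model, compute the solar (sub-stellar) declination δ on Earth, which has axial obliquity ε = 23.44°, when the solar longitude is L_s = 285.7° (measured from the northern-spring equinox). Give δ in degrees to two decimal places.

sin δ = sin ε · sin L_s = sin 23.44° × sin 285.7° = -0.382948.
δ = arcsin(-0.382948) = -22.52°.

δ = -22.52°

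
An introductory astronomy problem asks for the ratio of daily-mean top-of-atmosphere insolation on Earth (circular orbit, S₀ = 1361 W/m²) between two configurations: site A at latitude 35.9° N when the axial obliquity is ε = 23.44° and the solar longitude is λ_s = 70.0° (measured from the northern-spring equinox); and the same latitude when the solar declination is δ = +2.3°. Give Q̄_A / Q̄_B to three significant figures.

Q̄_A / Q̄_B ≈ 1.33

— Configuration A (φ=+35.9°):
Solar declination: sin δ = sin ε · sin λ_s = sin 23.44° × sin 70.0° = 0.37380, so δ = +21.950°.
cos H₀ = −tan(+35.9°) tan(+21.950°) = -0.2917, H₀ = 1.8668 rad.
Bracket: H₀ sin φ sin δ + cos φ cos δ sin H₀ = 1.8668×0.58637×0.37380 + 0.81004×0.92751×0.95650 = 0.409175 + 0.718638 = 1.127813.
Q̄ = (S₀/π) × [bracket] = (1361/π) × 1.127813 = 488.59 W/m².
— Configuration B (φ=+35.9°):
cos H₀ = −tan(+35.9°) tan(+2.300°) = -0.0291, H₀ = 1.5999 rad.
Bracket: H₀ sin φ sin δ + cos φ cos δ sin H₀ = 1.5999×0.58637×0.04013 + 0.81004×0.99919×0.99958 = 0.037647 + 0.809044 = 0.846691.
Q̄ = (S₀/π) × [bracket] = (1361/π) × 0.846691 = 366.80 W/m².
Ratio Q̄_A / Q̄_B = 488.59 / 366.80 = 1.332.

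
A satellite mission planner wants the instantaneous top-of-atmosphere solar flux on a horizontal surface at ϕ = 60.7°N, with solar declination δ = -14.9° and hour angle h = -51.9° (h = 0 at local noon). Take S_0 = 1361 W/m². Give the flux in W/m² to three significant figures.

cos θ_z = sin ϕ sin δ + cos ϕ cos δ cos h = -0.224238 + 0.291813 = 0.067575.
Flux = S_0 · cos θ_z = 1361 × 0.067575 = 91.97 W/m².

92.0 W/m²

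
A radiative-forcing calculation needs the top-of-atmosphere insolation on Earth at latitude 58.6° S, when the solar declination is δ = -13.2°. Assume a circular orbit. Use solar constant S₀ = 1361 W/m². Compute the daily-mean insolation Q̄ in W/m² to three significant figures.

cos H₀ = −tan(-58.6°) tan(-13.200°) = -0.3843, H₀ = 1.9652 rad.
Bracket: H₀ sin φ sin δ + cos φ cos δ sin H₀ = 1.9652×-0.85355×-0.22835 + 0.52101×0.97358×0.92323 = 0.383033 + 0.468304 = 0.851337.
Q̄ = (S₀/π) × [bracket] = (1361/π) × 0.851337 = 368.8 W/m².

Q̄ ≈ 369 W/m²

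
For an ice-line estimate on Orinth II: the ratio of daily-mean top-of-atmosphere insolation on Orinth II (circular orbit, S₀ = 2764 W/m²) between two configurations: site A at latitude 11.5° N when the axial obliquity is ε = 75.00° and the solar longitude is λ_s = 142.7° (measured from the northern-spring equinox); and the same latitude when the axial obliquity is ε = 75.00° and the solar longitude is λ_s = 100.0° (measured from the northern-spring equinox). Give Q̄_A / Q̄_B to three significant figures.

— Configuration A (φ=+11.5°):
Solar declination: sin δ = sin ε · sin λ_s = sin 75.00° × sin 142.7° = 0.58534, so δ = +35.827°.
cos H₀ = −tan(+11.5°) tan(+35.827°) = -0.1469, H₀ = 1.7182 rad.
Bracket: H₀ sin φ sin δ + cos φ cos δ sin H₀ = 1.7182×0.19937×0.58534 + 0.97992×0.81079×0.98915 = 0.200513 + 0.785889 = 0.986402.
Q̄ = (S₀/π) × [bracket] = (2764/π) × 0.986402 = 867.84 W/m².
— Configuration B (φ=+11.5°):
Solar declination: sin δ = sin ε · sin λ_s = sin 75.00° × sin 100.0° = 0.95125, so δ = +72.036°.
cos H₀ = −tan(+11.5°) tan(+72.036°) = -0.6275, H₀ = 2.2491 rad.
Bracket: H₀ sin φ sin δ + cos φ cos δ sin H₀ = 2.2491×0.19937×0.95125 + 0.97992×0.30842×0.77861 = 0.426543 + 0.235317 = 0.661860.
Q̄ = (S₀/π) × [bracket] = (2764/π) × 0.661860 = 582.31 W/m².
Ratio Q̄_A / Q̄_B = 867.84 / 582.31 = 1.490.

Q̄_A / Q̄_B ≈ 1.49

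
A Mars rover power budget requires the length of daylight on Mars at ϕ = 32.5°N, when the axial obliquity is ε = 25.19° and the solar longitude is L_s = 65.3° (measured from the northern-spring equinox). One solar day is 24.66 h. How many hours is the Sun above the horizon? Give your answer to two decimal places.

14.45 h

Solar declination: sin δ = sin ε · sin L_s = sin 25.19° × sin 65.3° = 0.38668, so δ = +22.748°.
cos h₀ = −tan ϕ · tan δ = −tan(+32.5°) × tan(+22.748°) = -0.2671, so h₀ = 1.8412 rad = 105.49°.
Daylight = 2h₀/(2π) × 24.66 h = (1.8412/π) × 24.66 = 14.45 h.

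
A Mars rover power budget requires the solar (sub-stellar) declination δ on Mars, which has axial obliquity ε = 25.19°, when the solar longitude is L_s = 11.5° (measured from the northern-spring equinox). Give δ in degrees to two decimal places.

δ = +4.87°

sin δ = sin ε · sin L_s = sin 25.19° × sin 11.5° = 0.084855.
δ = arcsin(0.084855) = +4.87°.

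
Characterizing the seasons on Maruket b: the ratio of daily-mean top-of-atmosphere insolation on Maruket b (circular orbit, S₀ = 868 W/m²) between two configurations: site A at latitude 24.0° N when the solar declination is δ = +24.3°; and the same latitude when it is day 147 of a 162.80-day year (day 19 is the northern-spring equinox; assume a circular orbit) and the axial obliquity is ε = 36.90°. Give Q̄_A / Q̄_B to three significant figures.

— Configuration A (φ=+24.0°):
cos H₀ = −tan(+24.0°) tan(+24.300°) = -0.2010, H₀ = 1.7732 rad.
Bracket: H₀ sin φ sin δ + cos φ cos δ sin H₀ = 1.7732×0.40674×0.41151 + 0.91355×0.91140×0.97959 = 0.296794 + 0.815616 = 1.112410.
Q̄ = (S₀/π) × [bracket] = (868/π) × 1.112410 = 307.35 W/m².
— Configuration B (φ=+24.0°):
Solar longitude: λ_s = 360° × (147 − 19)/162.80 = 283.047°.
sin δ = sin 36.90° × sin 283.047° = -0.58492, so δ = -35.797°.
cos H₀ = −tan(+24.0°) tan(-35.797°) = 0.3211, H₀ = 1.2439 rad.
Bracket: H₀ sin φ sin δ + cos φ cos δ sin H₀ = 1.2439×0.40674×-0.58492 + 0.91355×0.81109×0.94705 = -0.295937 + 0.701737 = 0.405800.
Q̄ = (S₀/π) × [bracket] = (868/π) × 0.405800 = 112.12 W/m².
Ratio Q̄_A / Q̄_B = 307.35 / 112.12 = 2.741.

Q̄_A / Q̄_B ≈ 2.74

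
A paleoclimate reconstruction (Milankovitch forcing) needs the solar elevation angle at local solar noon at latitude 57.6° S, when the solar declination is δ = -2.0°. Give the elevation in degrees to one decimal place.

34.4°

At local noon the hour angle is zero, so the zenith angle equals |φ − δ| = |-57.6° − (-2.000°)| = 55.600°.
Elevation = 90° − 55.600° = 34.4°.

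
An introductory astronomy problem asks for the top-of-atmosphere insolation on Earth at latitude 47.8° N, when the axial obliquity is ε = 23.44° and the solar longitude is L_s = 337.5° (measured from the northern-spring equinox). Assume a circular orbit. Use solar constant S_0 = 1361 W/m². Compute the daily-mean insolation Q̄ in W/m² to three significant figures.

Solar declination: sin δ = sin ε · sin L_s = sin 23.44° × sin 337.5° = -0.15223, so δ = -8.756°.
cos h₀ = −tan(+47.8°) tan(-8.756°) = 0.1699, h₀ = 1.4001 rad.
Bracket: h₀ sin ϕ sin δ + cos ϕ cos δ sin h₀ = 1.4001×0.74080×-0.15223 + 0.67172×0.98835×0.98547 = -0.157892 + 0.654248 = 0.496356.
Q̄ = (S_0/π) × [bracket] = (1361/π) × 0.496356 = 215.0 W/m².

Q̄ ≈ 215 W/m²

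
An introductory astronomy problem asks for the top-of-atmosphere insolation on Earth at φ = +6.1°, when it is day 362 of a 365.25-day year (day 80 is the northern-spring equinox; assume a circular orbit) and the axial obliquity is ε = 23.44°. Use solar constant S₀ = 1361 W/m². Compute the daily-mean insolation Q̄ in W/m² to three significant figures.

Q̄ ≈ 368 W/m²

Solar longitude: λ_s = 360° × (362 − 80)/365.25 = 277.947°.
sin δ = sin 23.44° × sin 277.947° = -0.39397, so δ = -23.202°.
cos H₀ = −tan(+6.1°) tan(-23.202°) = 0.0458, H₀ = 1.5250 rad.
Bracket: H₀ sin φ sin δ + cos φ cos δ sin H₀ = 1.5250×0.10626×-0.39397 + 0.99434×0.91912×0.99895 = -0.063841 + 0.912958 = 0.849117.
Q̄ = (S₀/π) × [bracket] = (1361/π) × 0.849117 = 367.9 W/m².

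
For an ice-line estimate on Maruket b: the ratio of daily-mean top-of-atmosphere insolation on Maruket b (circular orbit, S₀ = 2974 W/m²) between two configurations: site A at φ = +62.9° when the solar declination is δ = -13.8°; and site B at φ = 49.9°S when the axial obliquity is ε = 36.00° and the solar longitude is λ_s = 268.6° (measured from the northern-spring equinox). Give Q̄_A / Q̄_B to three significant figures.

Q̄_A / Q̄_B ≈ 0.112

— Configuration A (φ=+62.9°):
cos H₀ = −tan(+62.9°) tan(-13.800°) = 0.4800, H₀ = 1.0702 rad.
Bracket: H₀ sin φ sin δ + cos φ cos δ sin H₀ = 1.0702×0.89021×-0.23853 + 0.45554×0.97113×0.87727 = -0.227248 + 0.388094 = 0.160846.
Q̄ = (S₀/π) × [bracket] = (2974/π) × 0.160846 = 152.27 W/m².
— Configuration B (φ=-49.9°):
Solar declination: sin δ = sin ε · sin λ_s = sin 36.00° × sin 268.6° = -0.58761, so δ = -35.988°.
cos H₀ = −tan(-49.9°) tan(-35.988°) = -0.8624, H₀ = 2.6108 rad.
Bracket: H₀ sin φ sin δ + cos φ cos δ sin H₀ = 2.6108×-0.76492×-0.58761 + 0.64412×0.80914×0.50622 = 1.173488 + 0.263833 = 1.437321.
Q̄ = (S₀/π) × [bracket] = (2974/π) × 1.437321 = 1360.6 W/m².
Ratio Q̄_A / Q̄_B = 152.27 / 1360.6 = 0.1119.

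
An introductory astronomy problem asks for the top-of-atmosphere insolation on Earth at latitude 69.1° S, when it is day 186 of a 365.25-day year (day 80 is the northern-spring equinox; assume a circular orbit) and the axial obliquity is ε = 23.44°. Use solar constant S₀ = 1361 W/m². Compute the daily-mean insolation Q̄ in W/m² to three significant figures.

Solar longitude: λ_s = 360° × (186 − 80)/365.25 = 104.476°.
sin δ = sin 23.44° × sin 104.476° = 0.38516, so δ = +22.654°.
cos H₀ = −tan(-69.1°) tan(+22.654°) = 1.0930 ≥ 1 ⇒ polar night, H₀ = 0 and Q̄ = 0.

Q̄ ≈ 0.00 W/m²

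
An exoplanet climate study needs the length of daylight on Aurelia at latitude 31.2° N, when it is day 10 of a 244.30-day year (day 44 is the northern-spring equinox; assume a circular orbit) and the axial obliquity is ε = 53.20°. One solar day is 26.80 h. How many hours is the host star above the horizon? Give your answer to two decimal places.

9.21 h

Solar longitude: L_s = 360° × (10 − 44)/244.30 = -50.102°, i.e. -50.102° + 360° = 309.898°.
sin δ = sin 53.20° × sin 309.898° = -0.61431, so δ = -37.902°.
cos h₀ = −tan ϕ · tan δ = −tan(+31.2°) × tan(-37.902°) = 0.4715, so h₀ = 1.0798 rad = 61.87°.
Daylight = 2h₀/(2π) × 26.80 h = (1.0798/π) × 26.80 = 9.21 h.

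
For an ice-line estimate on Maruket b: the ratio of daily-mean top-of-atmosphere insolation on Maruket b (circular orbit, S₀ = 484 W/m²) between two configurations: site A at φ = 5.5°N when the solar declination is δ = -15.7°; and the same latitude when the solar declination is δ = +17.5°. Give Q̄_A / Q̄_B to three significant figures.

— Configuration A (φ=+5.5°):
cos H₀ = −tan(+5.5°) tan(-15.700°) = 0.0271, H₀ = 1.5437 rad.
Bracket: H₀ sin φ sin δ + cos φ cos δ sin H₀ = 1.5437×0.09585×-0.27060 + 0.99540×0.96269×0.99963 = -0.040039 + 0.957907 = 0.917868.
Q̄ = (S₀/π) × [bracket] = (484/π) × 0.917868 = 141.41 W/m².
— Configuration B (φ=+5.5°):
cos H₀ = −tan(+5.5°) tan(+17.500°) = -0.0304, H₀ = 1.6012 rad.
Bracket: H₀ sin φ sin δ + cos φ cos δ sin H₀ = 1.6012×0.09585×0.30071 + 0.99540×0.95372×0.99954 = 0.046151 + 0.948896 = 0.995047.
Q̄ = (S₀/π) × [bracket] = (484/π) × 0.995047 = 153.30 W/m².
Ratio Q̄_A / Q̄_B = 141.41 / 153.30 = 0.9224.

Q̄_A / Q̄_B ≈ 0.922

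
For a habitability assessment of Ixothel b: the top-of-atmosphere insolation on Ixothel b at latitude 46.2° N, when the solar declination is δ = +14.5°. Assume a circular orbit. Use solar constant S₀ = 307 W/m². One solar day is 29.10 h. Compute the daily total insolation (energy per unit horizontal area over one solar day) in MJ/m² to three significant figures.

10.0 MJ/m²

cos H₀ = −tan(+46.2°) tan(+14.500°) = -0.2697, H₀ = 1.8439 rad.
Bracket: H₀ sin φ sin δ + cos φ cos δ sin H₀ = 1.8439×0.72176×0.25038 + 0.69214×0.96815×0.96295 = 0.333219 + 0.645268 = 0.978487.
Q̄ = (S₀/π) × [bracket] = (307/π) × 0.978487 = 95.619 W/m².
Daily total = Q̄ × 29.10 h × 3600 s/h = 95.619 × 29.10 × 3600 / 10⁶ = 10.02 MJ/m².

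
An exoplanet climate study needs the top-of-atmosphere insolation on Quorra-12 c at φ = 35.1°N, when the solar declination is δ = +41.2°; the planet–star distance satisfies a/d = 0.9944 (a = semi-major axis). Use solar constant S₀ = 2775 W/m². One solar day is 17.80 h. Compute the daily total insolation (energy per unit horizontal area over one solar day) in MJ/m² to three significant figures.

cos H₀ = −tan(+35.1°) tan(+41.200°) = -0.6153, H₀ = 2.2335 rad.
Bracket: H₀ sin φ sin δ + cos φ cos δ sin H₀ = 2.2335×0.57501×0.65869 + 0.81815×0.75241×0.78832 = 0.845946 + 0.485277 = 1.331223.
Inverse-square distance factor (a/d)² = 0.9944² = 0.988831.
Q̄ = (S₀/π) × 0.988831 × [bracket] = (2775/π) × 0.988831 × 1.331223 = 1162.7 W/m².
Daily total = Q̄ × 17.80 h × 3600 s/h = 1162.7 × 17.80 × 3600 / 10⁶ = 74.51 MJ/m².

74.5 MJ/m²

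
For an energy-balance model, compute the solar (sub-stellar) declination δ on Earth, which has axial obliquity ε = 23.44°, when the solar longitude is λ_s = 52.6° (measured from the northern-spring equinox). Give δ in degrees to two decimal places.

δ = +18.42°

sin δ = sin ε · sin λ_s = sin 23.44° × sin 52.6° = 0.316009.
δ = arcsin(0.316009) = +18.42°.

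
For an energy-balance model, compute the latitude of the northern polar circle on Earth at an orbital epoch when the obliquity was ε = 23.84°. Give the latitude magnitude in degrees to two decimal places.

66.16°

The polar circle is the lowest latitude that experiences at least one full rotation of continuous daylight at the northern-summer solstice; it lies at |φ| = 90° − ε = 90° − 23.84° = 66.16°.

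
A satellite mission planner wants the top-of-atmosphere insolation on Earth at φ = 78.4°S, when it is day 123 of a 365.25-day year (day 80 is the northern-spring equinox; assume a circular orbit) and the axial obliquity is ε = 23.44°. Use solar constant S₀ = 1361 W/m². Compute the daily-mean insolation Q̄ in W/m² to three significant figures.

Q̄ ≈ 0.00 W/m²

Solar longitude: λ_s = 360° × (123 − 80)/365.25 = 42.382°.
sin δ = sin 23.44° × sin 42.382° = 0.26814, so δ = +15.553°.
cos H₀ = −tan(-78.4°) tan(+15.553°) = 1.3559 ≥ 1 ⇒ polar night, H₀ = 0 and Q̄ = 0.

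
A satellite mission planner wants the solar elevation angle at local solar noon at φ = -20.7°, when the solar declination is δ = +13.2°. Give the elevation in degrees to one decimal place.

At local noon the hour angle is zero, so the zenith angle equals |φ − δ| = |-20.7° − (+13.200°)| = 33.900°.
Elevation = 90° − 33.900° = 56.1°.

56.1°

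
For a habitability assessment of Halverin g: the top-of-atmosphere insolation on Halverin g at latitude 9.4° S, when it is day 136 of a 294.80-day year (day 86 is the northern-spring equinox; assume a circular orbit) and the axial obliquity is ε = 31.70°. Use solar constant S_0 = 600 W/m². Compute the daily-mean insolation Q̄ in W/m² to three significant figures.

Q̄ ≈ 145 W/m²

Solar longitude: L_s = 360° × (136 − 86)/294.80 = 61.058°.
sin δ = sin 31.70° × sin 61.058° = 0.45985, so δ = +27.377°.
cos h₀ = −tan(-9.4°) tan(+27.377°) = 0.0857, h₀ = 1.4850 rad.
Bracket: h₀ sin ϕ sin δ + cos ϕ cos δ sin h₀ = 1.4850×-0.16333×0.45985 + 0.98657×0.88800×0.99632 = -0.111534 + 0.872850 = 0.761316.
Q̄ = (S_0/π) × [bracket] = (600/π) × 0.761316 = 145.4 W/m².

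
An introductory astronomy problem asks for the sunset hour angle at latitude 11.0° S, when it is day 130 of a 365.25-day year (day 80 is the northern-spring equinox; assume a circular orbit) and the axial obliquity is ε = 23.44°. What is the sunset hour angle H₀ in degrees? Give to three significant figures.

H₀ = 86.5°

Solar longitude: λ_s = 360° × (130 − 80)/365.25 = 49.281°.
sin δ = sin 23.44° × sin 49.281° = 0.30149, so δ = +17.547°.
cos H₀ = −tan φ · tan δ = −tan(-11.0°) × tan(+17.547°) = 0.0615, so H₀ = 1.5093 rad = 86.48°.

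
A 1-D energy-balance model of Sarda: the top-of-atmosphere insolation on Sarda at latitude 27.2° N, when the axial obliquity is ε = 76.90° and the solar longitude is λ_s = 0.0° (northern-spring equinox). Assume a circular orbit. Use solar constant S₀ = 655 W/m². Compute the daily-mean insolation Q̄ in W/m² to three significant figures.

Solar declination: sin δ = sin ε · sin λ_s = sin 76.90° × sin 0.0° = 0.00000, so δ = +0.000°.
cos H₀ = −tan(+27.2°) tan(+0.000°) = -0.0000, H₀ = 1.5708 rad.
Bracket: H₀ sin φ sin δ + cos φ cos δ sin H₀ = 1.5708×0.45710×0.00000 + 0.88942×1.00000×1.00000 = 0.000000 + 0.889420 = 0.889420.
Q̄ = (S₀/π) × [bracket] = (655/π) × 0.889420 = 185.4 W/m².

Q̄ ≈ 185 W/m²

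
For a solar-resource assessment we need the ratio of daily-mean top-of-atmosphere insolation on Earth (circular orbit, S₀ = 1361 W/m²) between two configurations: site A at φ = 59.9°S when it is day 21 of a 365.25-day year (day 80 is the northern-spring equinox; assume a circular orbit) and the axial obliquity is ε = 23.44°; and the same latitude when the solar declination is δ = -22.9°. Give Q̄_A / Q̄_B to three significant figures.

— Configuration A (φ=-59.9°):
Solar longitude: λ_s = 360° × (21 − 80)/365.25 = -58.152°, i.e. -58.152° + 360° = 301.848°.
sin δ = sin 23.44° × sin 301.848° = -0.33790, so δ = -19.749°.
cos H₀ = −tan(-59.9°) tan(-19.749°) = -0.6193, H₀ = 2.2387 rad.
Bracket: H₀ sin φ sin δ + cos φ cos δ sin H₀ = 2.2387×-0.86515×-0.33790 + 0.50151×0.94118×0.78512 = 0.654449 + 0.370585 = 1.025034.
Q̄ = (S₀/π) × [bracket] = (1361/π) × 1.025034 = 444.06 W/m².
— Configuration B (φ=-59.9°):
cos H₀ = −tan(-59.9°) tan(-22.900°) = -0.7287, H₀ = 2.3872 rad.
Bracket: H₀ sin φ sin δ + cos φ cos δ sin H₀ = 2.3872×-0.86515×-0.38912 + 0.50151×0.92119×0.68483 = 0.803644 + 0.316382 = 1.120026.
Q̄ = (S₀/π) × [bracket] = (1361/π) × 1.120026 = 485.22 W/m².
Ratio Q̄_A / Q̄_B = 444.06 / 485.22 = 0.9152.

Q̄_A / Q̄_B ≈ 0.915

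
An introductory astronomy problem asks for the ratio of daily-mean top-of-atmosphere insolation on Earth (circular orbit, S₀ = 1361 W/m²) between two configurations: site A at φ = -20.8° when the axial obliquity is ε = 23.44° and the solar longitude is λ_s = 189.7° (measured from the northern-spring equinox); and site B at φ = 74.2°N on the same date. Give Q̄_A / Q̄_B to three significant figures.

Q̄_A / Q̄_B ≈ 5.45

— Configuration A (φ=-20.8°):
Solar declination: sin δ = sin ε · sin λ_s = sin 23.44° × sin 189.7° = -0.06702, so δ = -3.843°.
cos H₀ = −tan(-20.8°) tan(-3.843°) = -0.0255, H₀ = 1.5963 rad.
Bracket: H₀ sin φ sin δ + cos φ cos δ sin H₀ = 1.5963×-0.35511×-0.06702 + 0.93483×0.99775×0.99967 = 0.037991 + 0.932419 = 0.970410.
Q̄ = (S₀/π) × [bracket] = (1361/π) × 0.970410 = 420.40 W/m².
— Configuration B (φ=+74.2°):
cos H₀ = −tan(+74.2°) tan(-3.843°) = 0.2374, H₀ = 1.3311 rad.
Bracket: H₀ sin φ sin δ + cos φ cos δ sin H₀ = 1.3311×0.96222×-0.06702 + 0.27228×0.99775×0.97141 = -0.085840 + 0.263900 = 0.178060.
Q̄ = (S₀/π) × [bracket] = (1361/π) × 0.178060 = 77.139 W/m².
Ratio Q̄_A / Q̄_B = 420.40 / 77.139 = 5.450.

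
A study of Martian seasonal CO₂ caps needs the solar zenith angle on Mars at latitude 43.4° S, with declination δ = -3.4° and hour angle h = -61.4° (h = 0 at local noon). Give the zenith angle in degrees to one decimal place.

θ_z = 67.2°

cos θ_z = sin φ sin δ + cos φ cos δ cos h = 0.040749 + 0.347193 = 0.387942.
θ_z = arccos(0.387942) = 67.2°.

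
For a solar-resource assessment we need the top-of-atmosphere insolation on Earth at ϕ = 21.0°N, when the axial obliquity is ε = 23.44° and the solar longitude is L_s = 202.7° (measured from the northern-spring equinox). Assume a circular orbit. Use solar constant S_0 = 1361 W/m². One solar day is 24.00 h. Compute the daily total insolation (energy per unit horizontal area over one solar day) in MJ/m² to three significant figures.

Solar declination: sin δ = sin ε · sin L_s = sin 23.44° × sin 202.7° = -0.15351, so δ = -8.830°.
cos h₀ = −tan(+21.0°) tan(-8.830°) = 0.0596, h₀ = 1.5111 rad.
Bracket: h₀ sin ϕ sin δ + cos ϕ cos δ sin h₀ = 1.5111×0.35837×-0.15351 + 0.93358×0.98815×0.99822 = -0.083131 + 0.920875 = 0.837744.
Q̄ = (S_0/π) × [bracket] = (1361/π) × 0.837744 = 362.93 W/m².
Daily total = Q̄ × 24.00 h × 3600 s/h = 362.93 × 24.00 × 3600 / 10⁶ = 31.36 MJ/m².

31.4 MJ/m²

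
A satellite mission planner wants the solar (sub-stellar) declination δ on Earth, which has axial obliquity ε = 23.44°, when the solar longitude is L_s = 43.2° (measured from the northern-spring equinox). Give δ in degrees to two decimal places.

sin δ = sin ε · sin L_s = sin 23.44° × sin 43.2° = 0.272305.
δ = arcsin(0.272305) = +15.80°.

δ = +15.80°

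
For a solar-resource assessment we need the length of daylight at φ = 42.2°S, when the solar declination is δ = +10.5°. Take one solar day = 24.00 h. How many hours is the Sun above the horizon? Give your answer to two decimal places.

cos H₀ = −tan φ · tan δ = −tan(-42.2°) × tan(+10.500°) = 0.1681, so H₀ = 1.4019 rad = 80.33°.
Daylight = 2H₀/(2π) × 24.00 h = (1.4019/π) × 24.00 = 10.71 h.

10.71 h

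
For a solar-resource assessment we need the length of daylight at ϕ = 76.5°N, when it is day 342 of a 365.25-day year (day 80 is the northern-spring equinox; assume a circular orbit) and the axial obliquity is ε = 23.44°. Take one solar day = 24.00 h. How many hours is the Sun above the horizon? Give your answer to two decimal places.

0.00 h

Solar longitude: L_s = 360° × (342 − 80)/365.25 = 258.234°.
sin δ = sin 23.44° × sin 258.234° = -0.38943, so δ = -22.919°.
cos h₀ = −tan ϕ · tan δ = 1.7611 ≥ 1, so the Sun never rises (polar night) and h₀ = 0.
Daylight = 2h₀/(2π) × 24.00 h = (0.0000/π) × 24.00 = 0.00 h.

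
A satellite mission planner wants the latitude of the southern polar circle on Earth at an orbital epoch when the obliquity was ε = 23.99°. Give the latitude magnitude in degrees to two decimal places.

66.01°

The polar circle is the lowest latitude that experiences at least one full rotation of continuous darkness at the northern-summer solstice; it lies at |φ| = 90° − ε = 90° − 23.99° = 66.01°.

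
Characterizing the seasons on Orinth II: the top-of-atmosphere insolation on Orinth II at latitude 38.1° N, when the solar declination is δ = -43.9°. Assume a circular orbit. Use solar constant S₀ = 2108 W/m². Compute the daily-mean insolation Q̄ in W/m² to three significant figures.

cos H₀ = −tan(+38.1°) tan(-43.900°) = 0.7546, H₀ = 0.7158 rad.
Bracket: H₀ sin φ sin δ + cos φ cos δ sin H₀ = 0.7158×0.61704×-0.69340 + 0.78694×0.72055×0.65624 = -0.306259 + 0.372108 = 0.065849.
Q̄ = (S₀/π) × [bracket] = (2108/π) × 0.065849 = 44.18 W/m².

Q̄ ≈ 44.2 W/m²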